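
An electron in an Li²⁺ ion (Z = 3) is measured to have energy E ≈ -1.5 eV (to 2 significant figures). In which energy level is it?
n = 9

The exact energy levels follow E_n = -13.6057 Z² / n² eV with Z = 3.

The measured value (-1.5 eV) is reported to only 2 significant figures, so we must test candidate n values and see which one matches to that precision.

Candidate energies:
  n = 7:  E = -13.6057 × 3² / 7² = -2.49901 eV
  n = 8:  E = -13.6057 × 3² / 8² = -1.91330 eV
  n = 9:  E = -13.6057 × 3² / 9² = -1.51174 eV  ← matches
  n = 10:  E = -13.6057 × 3² / 10² = -1.22451 eV
  n = 11:  E = -13.6057 × 3² / 11² = -1.01199 eV

Checking against the measurement of -1.5 eV (2 sig figs), only n = 9 agrees:
E_9 = -1.51174 eV, which rounds to -1.5 eV ✓

Therefore n = 9.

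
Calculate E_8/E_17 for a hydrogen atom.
4.515625

Using E_n = -13.6057 Z² / n² eV with Z = 1:

E_8 = -13.6057 / 8² = -13.6057 / 64 = -0.212589063 eV
E_17 = -13.6057 / 17² = -13.6057 / 289 = -0.047078547 eV

The ratio is:
E_8/E_17 = (-0.212589063) / (-0.047078547)
E_8/E_17 = (-13.6057/64) / (-13.6057/289)
E_8/E_17 = 289/64
E_8/E_17 = 4.515625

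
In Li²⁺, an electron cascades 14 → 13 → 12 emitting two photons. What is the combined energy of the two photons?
0.225605 eV

The energy levels of Li²⁺ are E_n = -13.6057 × 3² / n² eV.

First transition (14 → 13):
ΔE₁ = |E_13 - E_14|
ΔE₁ = |-0.724563905325 - (-0.624751530612)| = 0.099812375 eV

Second transition (13 → 12):
ΔE₂ = |E_12 - E_13|
ΔE₂ = |-0.850356250000 - (-0.724563905325)| = 0.125792345 eV

Total energy released:
E_total = ΔE₁ + ΔE₂ = 0.099812375 + 0.125792345 = 0.225605 eV

Note: This equals the direct transition 14 → 12: 0.225605 eV ✓
Energy is conserved regardless of the path taken.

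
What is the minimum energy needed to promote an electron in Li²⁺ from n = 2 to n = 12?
29.7625 eV

The energy levels of a hydrogen-like atom are E_n = -13.6057 Z² eV / n².

Energy at n = 2: E_2 = -13.6057 × 3² / 2² = -30.6128250 eV
Energy at n = 12: E_12 = -13.6057 × 3² / 12² = -0.8503563 eV

The excitation energy is the difference:
ΔE = E_12 - E_2
ΔE = -0.8503563 - (-30.6128250)
ΔE = 29.7625 eV

Since this is positive, energy must be absorbed (photon absorption).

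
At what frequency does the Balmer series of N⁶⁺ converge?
4.0301e+16 Hz

The series limit corresponds to the transition from n = ∞ to n = 2.
This is the highest energy (shortest wavelength) transition in the Balmer series.

E_∞ = 0 eV
E_2 = -13.6057 × 7² / 2² = -166.669825 eV

Energy at series limit:
ΔE = E_∞ - E_2 = 0 - (-166.669825) = 166.669825 eV
E = 166.669825 eV × (1.602177 × 10⁻¹⁹ J/eV) = 2.670346e-17 J
f = E/h = 2.670346e-17 J / (6.62607 × 10⁻³⁴ J·s) = 4.0301e+16 Hz

This energy equals the ionization energy from the n = 2 state of N⁶⁺.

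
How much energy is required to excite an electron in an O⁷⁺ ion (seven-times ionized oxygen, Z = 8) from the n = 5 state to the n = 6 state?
10.64268 eV

The energy levels of a hydrogen-like atom are E_n = -13.6057 Z² eV / n².

Energy at n = 5: E_5 = -13.6057 × 8² / 5² = -34.83059200 eV
Energy at n = 6: E_6 = -13.6057 × 8² / 6² = -24.18791111 eV

The excitation energy is the difference:
ΔE = E_6 - E_5
ΔE = -24.18791111 - (-34.83059200)
ΔE = 10.64268 eV

Since this is positive, energy must be absorbed (photon absorption).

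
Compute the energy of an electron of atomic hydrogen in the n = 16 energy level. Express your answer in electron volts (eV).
-0.05315 eV

The energy levels of a hydrogen-like atom are given by:
E_n = -13.6057 eV / n²

For n = 16:
E_16 = -13.6057 eV / 16²
E_16 = -13.6057 eV / 256
E_16 = -0.05315 eV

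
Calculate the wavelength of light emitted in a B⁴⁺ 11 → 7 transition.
300.160609 nm

First, find the transition energy using E_n = -13.6057 Z² / n² eV:
E_11 = -13.6057 × 5² / 11² = -2.8110950413 eV
E_7 = -13.6057 × 5² / 7² = -6.9416836735 eV

Photon energy: |ΔE| = |E_7 - E_11| = 4.1305886322 eV

Convert to wavelength using E = hc/λ with hc = 1239.84 eV·nm:
λ = hc/E = 1239.84 eV·nm / 4.1305886322 eV
λ = 300.160609 nm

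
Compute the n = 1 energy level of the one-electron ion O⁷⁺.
-870.76 eV

For hydrogen-like ions, the energy levels scale with Z²:
E_n = -13.6057 Z² / n² eV

For O⁷⁺ (Z = 8) at n = 1:
E_1 = -13.6057 × 8² / 1²
E_1 = -13.6057 × 64 / 1
E_1 = -870.7648 / 1
E_1 = -870.76 eV

The energy is 64 times more negative than hydrogen at the same n due to the stronger nuclear charge.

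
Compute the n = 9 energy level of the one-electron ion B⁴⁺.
-4.199290 eV

For hydrogen-like ions, the energy levels scale with Z²:
E_n = -13.6057 Z² / n² eV

For B⁴⁺ (Z = 5) at n = 9:
E_9 = -13.6057 × 5² / 9²
E_9 = -13.6057 × 25 / 81
E_9 = -340.1425 / 81
E_9 = -4.199290 eV

The energy is 25 times more negative than hydrogen at the same n due to the stronger nuclear charge.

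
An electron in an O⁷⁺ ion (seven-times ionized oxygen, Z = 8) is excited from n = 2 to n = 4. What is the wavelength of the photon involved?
7.59388 nm

First, find the transition energy using E_n = -13.6057 Z² / n² eV:
E_2 = -13.6057 × 8² / 2² = -217.6912000 eV
E_4 = -13.6057 × 8² / 4² = -54.4228000 eV

Photon energy: |ΔE| = |E_4 - E_2| = 163.2684000 eV

Convert to wavelength using E = hc/λ with hc = 1239.84 eV·nm:
λ = hc/E = 1239.84 eV·nm / 163.2684000 eV
λ = 7.59388 nm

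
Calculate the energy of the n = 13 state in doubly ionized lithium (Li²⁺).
-0.724564 eV

For hydrogen-like ions, the energy levels scale with Z²:
E_n = -13.6057 Z² / n² eV

For Li²⁺ (Z = 3) at n = 13:
E_13 = -13.6057 × 3² / 13²
E_13 = -13.6057 × 9 / 169
E_13 = -122.4513 / 169
E_13 = -0.724564 eV

The energy is 9 times more negative than hydrogen at the same n due to the stronger nuclear charge.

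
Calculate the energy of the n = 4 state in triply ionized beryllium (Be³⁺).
-13.6057 eV

For hydrogen-like ions, the energy levels scale with Z²:
E_n = -13.6057 Z² / n² eV

For Be³⁺ (Z = 4) at n = 4:
E_4 = -13.6057 × 4² / 4²
E_4 = -13.6057 × 16 / 16
E_4 = -217.6912 / 16
E_4 = -13.6057 eV

The energy is 16 times more negative than hydrogen at the same n due to the stronger nuclear charge.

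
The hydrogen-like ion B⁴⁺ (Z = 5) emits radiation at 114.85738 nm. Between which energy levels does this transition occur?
n = 11 → n = 5

First, find the photon energy from the wavelength (hc = 1239.84 eV·nm):
E = hc/λ = 1239.84 eV·nm / 114.85738 nm = 10.794605 eV

The energy levels of B⁴⁺ satisfy E_n = -13.6057 × 5² / n² eV, so an emission n_i → n_f releases
ΔE = 13.6057 × 5² × (1/n_f² − 1/n_i²) eV.

Setting ΔE equal to the photon energy:
1/n_f² − 1/n_i² = 10.794605 / (13.6057 × 5²) = 0.031735537

Since 1/n_i² must be positive, we need 1/n_f² > 0.031735537, i.e. n_f ≤ 5. For each allowed n_f, solve n_i = (1/n_f² − 0.031735537)^(−1/2) and check whether it is a whole number:
  n_f = 1: 1/n_i² = 1.000000000 − 0.031735537 = 0.968264463 → n_i = 1.016  (not an integer) ✗
  n_f = 2: 1/n_i² = 0.250000000 − 0.031735537 = 0.218264463 → n_i = 2.140  (not an integer) ✗
  n_f = 3: 1/n_i² = 0.111111111 − 0.031735537 = 0.079375574 → n_i = 3.549  (not an integer) ✗
  n_f = 4: 1/n_i² = 0.062500000 − 0.031735537 = 0.030764463 → n_i = 5.701  (not an integer) ✗
  n_f = 5: 1/n_i² = 0.040000000 − 0.031735537 = 0.008264463 → n_i = 11.000  → integer, n_i = 11 ✓

Only n_f = 5 gives an integer upper level, n_i = 11.

The transition is from n = 11 to n = 5 (emission).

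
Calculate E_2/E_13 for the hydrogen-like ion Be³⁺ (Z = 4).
42.250

Using E_n = -13.6057 Z² / n² eV with Z = 4:

E_2 = -13.6057 × 4² / 2² = -217.6912 / 4 = -54.422800000 eV
E_13 = -13.6057 × 4² / 13² = -217.6912 / 169 = -1.288113609 eV

The ratio is:
E_2/E_13 = (-54.422800000) / (-1.288113609)
E_2/E_13 = (-217.6912/4) / (-217.6912/169)
E_2/E_13 = 169/4
E_2/E_13 = 42.250
(Note: the Z² factors cancel in the ratio.)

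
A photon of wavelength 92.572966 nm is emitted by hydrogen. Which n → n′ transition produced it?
n = 8 → n = 1

First, find the photon energy from the wavelength (hc = 1239.84 eV·nm):
E = hc/λ = 1239.84 eV·nm / 92.572966 nm = 13.393111 eV

The energy levels of hydrogen satisfy E_n = -13.6057 / n² eV, so an emission n_i → n_f releases
ΔE = 13.6057 × (1/n_f² − 1/n_i²) eV.

Setting ΔE equal to the photon energy:
1/n_f² − 1/n_i² = 13.393111 / 13.6057 = 0.98437500

Since 1/n_i² must be positive, we need 1/n_f² > 0.98437500, i.e. n_f ≤ 1. For each allowed n_f, solve n_i = (1/n_f² − 0.98437500)^(−1/2) and check whether it is a whole number:
  n_f = 1: 1/n_i² = 1.00000000 − 0.98437500 = 0.01562500 → n_i = 8.000  → integer, n_i = 8 ✓

Only n_f = 1 gives an integer upper level, n_i = 8.

The transition is from n = 8 to n = 1 (emission).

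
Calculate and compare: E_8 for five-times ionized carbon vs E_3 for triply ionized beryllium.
Be³⁺ at n = 3 (E = -24.188 eV)

Using E_n = -13.6057 Z² / n² eV:

C⁵⁺ (Z = 6) at n = 8:
E = -13.6057 × 6² / 8² = -13.6057 × 36 / 64 = -7.653206 eV

Be³⁺ (Z = 4) at n = 3:
E = -13.6057 × 4² / 3² = -13.6057 × 16 / 9 = -24.187911 eV

Since -24.187911 eV < -7.653206 eV,
Be³⁺ at n = 3 is more tightly bound (requires more energy to ionize).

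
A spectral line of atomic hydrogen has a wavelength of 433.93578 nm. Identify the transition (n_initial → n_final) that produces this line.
n = 5 → n = 2

First, find the photon energy from the wavelength (hc = 1239.84 eV·nm):
E = hc/λ = 1239.84 eV·nm / 433.93578 nm = 2.8571970 eV

The energy levels of hydrogen satisfy E_n = -13.6057 / n² eV, so an emission n_i → n_f releases
ΔE = 13.6057 × (1/n_f² − 1/n_i²) eV.

Setting ΔE equal to the photon energy:
1/n_f² − 1/n_i² = 2.8571970 / 13.6057 = 0.21000000

Since 1/n_i² must be positive, we need 1/n_f² > 0.21000000, i.e. n_f ≤ 2. For each allowed n_f, solve n_i = (1/n_f² − 0.21000000)^(−1/2) and check whether it is a whole number:
  n_f = 1: 1/n_i² = 1.00000000 − 0.21000000 = 0.79000000 → n_i = 1.125  (not an integer) ✗
  n_f = 2: 1/n_i² = 0.25000000 − 0.21000000 = 0.04000000 → n_i = 5.000  → integer, n_i = 5 ✓

Only n_f = 2 gives an integer upper level, n_i = 5.

The transition is from n = 5 to n = 2 (emission).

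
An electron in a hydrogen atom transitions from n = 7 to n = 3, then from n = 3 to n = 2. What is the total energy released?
3.124 eV

The energy levels of hydrogen are E_n = -13.6057 / n² eV.

First transition (7 → 3):
ΔE₁ = |E_3 - E_7|
ΔE₁ = |-1.511744444 - (-0.277667347)| = 1.234077 eV

Second transition (3 → 2):
ΔE₂ = |E_2 - E_3|
ΔE₂ = |-3.401425000 - (-1.511744444)| = 1.889681 eV

Total energy released:
E_total = ΔE₁ + ΔE₂ = 1.234077 + 1.889681 = 3.124 eV

Note: This equals the direct transition 7 → 2: 3.124 eV ✓
Energy is conserved regardless of the path taken.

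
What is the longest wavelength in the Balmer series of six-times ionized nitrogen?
13.39002 nm

The longest wavelength corresponds to the smallest energy transition in the series.
The Balmer series has all transitions ending at n_f = 2.

For N⁶⁺ (Z = 7), the first line (α-line) is the jump from n = 3 to n = 2:
E_3 = -13.6057 × 7² / 3² = -74.0754778 eV
E_2 = -13.6057 × 7² / 2² = -166.6698250 eV
ΔE = E_3 - E_2 = 92.5943472 eV

λ = hc/E = 1239.84 eV·nm / 92.5943472 eV
λ = 13.39002 nm

This is the α-line of the Balmer series in N⁶⁺.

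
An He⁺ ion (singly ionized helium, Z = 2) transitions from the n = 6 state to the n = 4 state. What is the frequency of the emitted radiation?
4.5692e+14 Hz

First, find the transition energy:
E_6 = -13.6057 × 2² / 6² = -1.51174444 eV
E_4 = -13.6057 × 2² / 4² = -3.40142500 eV
|ΔE| = |E_4 - E_6| = 1.88968056 eV

Convert to Joules: E = 1.88968056 eV × (1.602177 × 10⁻¹⁹ J/eV) = 3.027603e-19 J

Using E = hf:
f = E/h = 3.027603e-19 J / (6.62607 × 10⁻³⁴ J·s)
f = 4.5692e+14 Hz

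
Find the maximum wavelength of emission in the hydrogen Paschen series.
1874.60256 nm

The longest wavelength corresponds to the smallest energy transition in the series.
The Paschen series has all transitions ending at n_f = 3.

For H, the first line (α-line) is the jump from n = 4 to n = 3:
E_4 = -13.6057 / 4² = -0.85035625000 eV
E_3 = -13.6057 / 3² = -1.51174444444 eV
ΔE = E_4 - E_3 = 0.66138819444 eV

λ = hc/E = 1239.84 eV·nm / 0.66138819444 eV
λ = 1874.60256 nm

This is the α-line of the Paschen series in H.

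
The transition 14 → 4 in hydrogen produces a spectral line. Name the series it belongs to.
Brackett series

The spectral series in hydrogen are named based on the final (lower) energy level:
- Lyman series: n_final = 1 (ultraviolet)
- Balmer series: n_final = 2 (visible/near-UV)
- Paschen series: n_final = 3 (infrared)
- Brackett series: n_final = 4 (infrared)
- Pfund series: n_final = 5 (far infrared)

Since this transition ends at n = 4, it belongs to the Brackett series.

For reference, this 14 → 4 line has photon energy
ΔE = 13.6057 eV × (1/4² - 1/14²) = 0.78093941327 eV,
corresponding to wavelength λ = hc/ΔE = 1239.84 eV·nm / 0.78093941327 eV = 1587.62636 nm in the infrared region.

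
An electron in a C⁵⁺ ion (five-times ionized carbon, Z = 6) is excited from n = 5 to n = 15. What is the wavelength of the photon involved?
71.1926 nm

First, find the transition energy using E_n = -13.6057 Z² / n² eV:
E_5 = -13.6057 × 6² / 5² = -19.592208 eV
E_15 = -13.6057 × 6² / 15² = -2.176912 eV

Photon energy: |ΔE| = |E_15 - E_5| = 17.415296 eV

Convert to wavelength using E = hc/λ with hc = 1239.84 eV·nm:
λ = hc/E = 1239.84 eV·nm / 17.415296 eV
λ = 71.1926 nm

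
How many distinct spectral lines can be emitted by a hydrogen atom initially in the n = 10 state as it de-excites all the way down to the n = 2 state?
36

The electron can occupy levels n = 2, 3, ..., 10 during de-excitation — that is m = 10 - 2 + 1 = 9 distinct levels.

The number of distinct spectral lines equals the number of ways to choose 2 of these m levels (each pair gives one possible emission transition):

Number of lines = m(m-1)/2 = 9×8/2 = 36

These correspond to all possible transitions between the 9 levels:
10 → 9, 10 → 8, 10 → 7, 10 → 6, 10 → 5, 10 → 4, 10 → 3, 10 → 2...

Each transition produces a photon with a unique energy (and thus wavelength). This count does not depend on Z.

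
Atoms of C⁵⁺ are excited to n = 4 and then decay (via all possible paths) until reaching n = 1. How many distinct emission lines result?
6

The electron can occupy levels n = 1, 2, ..., 4 during de-excitation — that is m = 4 - 1 + 1 = 4 distinct levels.

The number of distinct spectral lines equals the number of ways to choose 2 of these m levels (each pair gives one possible emission transition):

Number of lines = m(m-1)/2 = 4×3/2 = 6

These correspond to all possible transitions between the 4 levels:
4 → 3, 4 → 2, 4 → 1, 3 → 2, 3 → 1, 2 → 1

Each transition produces a photon with a unique energy (and thus wavelength). This count does not depend on Z.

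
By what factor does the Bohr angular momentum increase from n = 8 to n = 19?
2.3750

In the Bohr model, L_n = nℏ, so the ratio is purely the ratio of quantum numbers:

L_19/L_8 = 19ℏ / 8ℏ = 19/8 = 2.3750

The angular momentum scales linearly with n.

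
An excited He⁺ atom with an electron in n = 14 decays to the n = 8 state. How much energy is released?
0.57269 eV

The energy levels are E_n = -13.6057 Z² eV / n².

Energy at n = 14: E_14 = -13.6057 × 2² / 14² = -0.27766735 eV
Energy at n = 8: E_8 = -13.6057 × 2² / 8² = -0.85035625 eV

For emission (electron falling to lower state), the photon energy is:
E_photon = E_14 - E_8 = |-0.27766735 - (-0.85035625)|
E_photon = 0.57269 eV

This energy is carried away by the emitted photon.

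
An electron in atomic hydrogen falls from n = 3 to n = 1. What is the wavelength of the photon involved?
102.517327 nm

First, find the transition energy using E_n = -13.6057 / n² eV:
E_3 = -13.6057 / 3² = -1.511744444 eV
E_1 = -13.6057 / 1² = -13.605700000 eV

Photon energy: |ΔE| = |E_1 - E_3| = 12.093955556 eV

Convert to wavelength using E = hc/λ with hc = 1239.84 eV·nm:
λ = hc/E = 1239.84 eV·nm / 12.093955556 eV
λ = 102.517327 nm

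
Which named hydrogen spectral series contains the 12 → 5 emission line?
Pfund series

The spectral series in hydrogen are named based on the final (lower) energy level:
- Lyman series: n_final = 1 (ultraviolet)
- Balmer series: n_final = 2 (visible/near-UV)
- Paschen series: n_final = 3 (infrared)
- Brackett series: n_final = 4 (infrared)
- Pfund series: n_final = 5 (far infrared)

Since this transition ends at n = 5, it belongs to the Pfund series.

For reference, this 12 → 5 line has photon energy
ΔE = 13.6057 eV × (1/5² - 1/12²) = 0.44974397 eV,
corresponding to wavelength λ = hc/ΔE = 1239.84 eV·nm / 0.44974397 eV = 2756.77 nm in the far infrared region.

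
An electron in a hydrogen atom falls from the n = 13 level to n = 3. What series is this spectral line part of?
Paschen series

The spectral series in hydrogen are named based on the final (lower) energy level:
- Lyman series: n_final = 1 (ultraviolet)
- Balmer series: n_final = 2 (visible/near-UV)
- Paschen series: n_final = 3 (infrared)
- Brackett series: n_final = 4 (infrared)
- Pfund series: n_final = 5 (far infrared)

Since this transition ends at n = 3, it belongs to the Paschen series.

For reference, this 13 → 3 line has photon energy
ΔE = 13.6057 eV × (1/3² - 1/13²) = 1.4312373439 eV,
corresponding to wavelength λ = hc/ΔE = 1239.84 eV·nm / 1.4312373439 eV = 866.271416 nm in the infrared region.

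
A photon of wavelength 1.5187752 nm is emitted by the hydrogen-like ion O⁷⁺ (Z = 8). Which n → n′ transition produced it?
n = 4 → n = 1

First, find the photon energy from the wavelength (hc = 1239.84 eV·nm):
E = hc/λ = 1239.84 eV·nm / 1.5187752 nm = 816.34201 eV

The energy levels of O⁷⁺ satisfy E_n = -13.6057 × 8² / n² eV, so an emission n_i → n_f releases
ΔE = 13.6057 × 8² × (1/n_f² − 1/n_i²) eV.

Setting ΔE equal to the photon energy:
1/n_f² − 1/n_i² = 816.34201 / (13.6057 × 8²) = 0.93750001

Since 1/n_i² must be positive, we need 1/n_f² > 0.93750001, i.e. n_f ≤ 1. For each allowed n_f, solve n_i = (1/n_f² − 0.93750001)^(−1/2) and check whether it is a whole number:
  n_f = 1: 1/n_i² = 1.00000000 − 0.93750001 = 0.06249999 → n_i = 4.000  → integer, n_i = 4 ✓

Only n_f = 1 gives an integer upper level, n_i = 4.

The transition is from n = 4 to n = 1 (emission).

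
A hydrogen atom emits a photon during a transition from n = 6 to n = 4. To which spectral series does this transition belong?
Brackett series

The spectral series in hydrogen are named based on the final (lower) energy level:
- Lyman series: n_final = 1 (ultraviolet)
- Balmer series: n_final = 2 (visible/near-UV)
- Paschen series: n_final = 3 (infrared)
- Brackett series: n_final = 4 (infrared)
- Pfund series: n_final = 5 (far infrared)

Since this transition ends at n = 4, it belongs to the Brackett series.

For reference, this 6 → 4 line has photon energy
ΔE = 13.6057 eV × (1/4² - 1/6²) = 0.472420139 eV,
corresponding to wavelength λ = hc/ΔE = 1239.84 eV·nm / 0.472420139 eV = 2624.444 nm in the infrared region.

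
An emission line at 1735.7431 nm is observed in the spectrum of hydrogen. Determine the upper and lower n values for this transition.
n = 10 → n = 4

First, find the photon energy from the wavelength (hc = 1239.84 eV·nm):
E = hc/λ = 1239.84 eV·nm / 1735.7431 nm = 0.71429925 eV

The energy levels of hydrogen satisfy E_n = -13.6057 / n² eV, so an emission n_i → n_f releases
ΔE = 13.6057 × (1/n_f² − 1/n_i²) eV.

Setting ΔE equal to the photon energy:
1/n_f² − 1/n_i² = 0.71429925 / 13.6057 = 0.052500000

Since 1/n_i² must be positive, we need 1/n_f² > 0.052500000, i.e. n_f ≤ 4. For each allowed n_f, solve n_i = (1/n_f² − 0.052500000)^(−1/2) and check whether it is a whole number:
  n_f = 1: 1/n_i² = 1.000000000 − 0.052500000 = 0.947500000 → n_i = 1.027  (not an integer) ✗
  n_f = 2: 1/n_i² = 0.250000000 − 0.052500000 = 0.197500000 → n_i = 2.250  (not an integer) ✗
  n_f = 3: 1/n_i² = 0.111111111 − 0.052500000 = 0.058611111 → n_i = 4.131  (not an integer) ✗
  n_f = 4: 1/n_i² = 0.062500000 − 0.052500000 = 0.010000000 → n_i = 10.000  → integer, n_i = 10 ✓

Only n_f = 4 gives an integer upper level, n_i = 10.

The transition is from n = 10 to n = 4 (emission).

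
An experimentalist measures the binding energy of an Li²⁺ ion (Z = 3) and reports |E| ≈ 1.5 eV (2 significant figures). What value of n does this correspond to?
n = 9

The exact energy levels follow E_n = -13.6057 Z² / n² eV with Z = 3.

The measured value (-1.5 eV) is reported to only 2 significant figures, so we must test candidate n values and see which one matches to that precision.

Candidate energies:
  n = 7:  E = -13.6057 × 3² / 7² = -2.49901 eV
  n = 8:  E = -13.6057 × 3² / 8² = -1.91330 eV
  n = 9:  E = -13.6057 × 3² / 9² = -1.51174 eV  ← matches
  n = 10:  E = -13.6057 × 3² / 10² = -1.22451 eV
  n = 11:  E = -13.6057 × 3² / 11² = -1.01199 eV

Checking against the measurement of -1.5 eV (2 sig figs), only n = 9 agrees:
E_9 = -1.51174 eV, which rounds to -1.5 eV ✓

Therefore n = 9.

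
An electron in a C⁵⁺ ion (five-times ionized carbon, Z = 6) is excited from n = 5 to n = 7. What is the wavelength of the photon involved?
129.20136 nm

First, find the transition energy using E_n = -13.6057 Z² / n² eV:
E_5 = -13.6057 × 6² / 5² = -19.592208000 eV
E_7 = -13.6057 × 6² / 7² = -9.996024490 eV

Photon energy: |ΔE| = |E_7 - E_5| = 9.596183510 eV

Convert to wavelength using E = hc/λ with hc = 1239.84 eV·nm:
λ = hc/E = 1239.84 eV·nm / 9.596183510 eV
λ = 129.20136 nm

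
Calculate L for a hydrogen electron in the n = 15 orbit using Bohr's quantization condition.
1.58e-33 J·s (or 15ℏ)

In the Bohr model, angular momentum is quantized:
L = nℏ

where ℏ = h/(2π) = 1.0546e-34 J·s

For n = 15:
L = 15 × 1.0546e-34 J·s
L = 1.58e-33 J·s

This can also be written as L = 15ℏ.
The angular momentum is an integer multiple of the reduced Planck constant.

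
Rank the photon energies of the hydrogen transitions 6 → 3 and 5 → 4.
6 → 3

Calculate the energy for each transition:

Transition 6 → 3:
ΔE₁ = |E_3 - E_6| = |-13.6057/3² - (-13.6057/6²)|
ΔE₁ = |-1.511744444 - (-0.377936111)| = 1.133808 eV

Transition 5 → 4:
ΔE₂ = |E_4 - E_5| = |-13.6057/4² - (-13.6057/5²)|
ΔE₂ = |-0.850356250 - (-0.544228000)| = 0.306128 eV

Since 1.133808 eV > 0.306128 eV, the transition 6 → 3 emits the more energetic photon.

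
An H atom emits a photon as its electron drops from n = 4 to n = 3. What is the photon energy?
0.6614 eV

The energy levels are E_n = -13.6057 eV / n².

Energy at n = 4: E_4 = -13.6057 / 4² = -0.8503563 eV
Energy at n = 3: E_3 = -13.6057 / 3² = -1.5117444 eV

For emission (electron falling to lower state), the photon energy is:
E_photon = E_4 - E_3 = |-0.8503563 - (-1.5117444)|
E_photon = 0.6614 eV

This energy is carried away by the emitted photon.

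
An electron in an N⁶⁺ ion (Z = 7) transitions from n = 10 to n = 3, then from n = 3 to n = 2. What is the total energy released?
160.00303 eV

The energy levels of N⁶⁺ are E_n = -13.6057 × 7² / n² eV.

First transition (10 → 3):
ΔE₁ = |E_3 - E_10|
ΔE₁ = |-74.07547777778 - (-6.66679300000)| = 67.40868478 eV

Second transition (3 → 2):
ΔE₂ = |E_2 - E_3|
ΔE₂ = |-166.66982500000 - (-74.07547777778)| = 92.59434722 eV

Total energy released:
E_total = ΔE₁ + ΔE₂ = 67.40868478 + 92.59434722 = 160.00303 eV

Note: This equals the direct transition 10 → 2: 160.00303 eV ✓
Energy is conserved regardless of the path taken.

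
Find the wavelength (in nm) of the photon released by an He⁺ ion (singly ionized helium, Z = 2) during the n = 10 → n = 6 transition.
1281.46659 nm

First, find the transition energy using E_n = -13.6057 Z² / n² eV:
E_10 = -13.6057 × 2² / 10² = -0.54422800000 eV
E_6 = -13.6057 × 2² / 6² = -1.51174444444 eV

Photon energy: |ΔE| = |E_6 - E_10| = 0.96751644444 eV

Convert to wavelength using E = hc/λ with hc = 1239.84 eV·nm:
λ = hc/E = 1239.84 eV·nm / 0.96751644444 eV
λ = 1281.46659 nm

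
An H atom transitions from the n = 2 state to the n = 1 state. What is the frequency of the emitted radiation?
2.46738e+15 Hz

First, find the transition energy:
E_2 = -13.6057 / 2² = -3.4014250 eV
E_1 = -13.6057 / 1² = -13.6057000 eV
|ΔE| = |E_1 - E_2| = 10.2042750 eV

Convert to Joules: E = 10.2042750 eV × (1.602177 × 10⁻¹⁹ J/eV) = 1.6349055e-18 J

Using E = hf:
f = E/h = 1.6349055e-18 J / (6.62607 × 10⁻³⁴ J·s)
f = 2.46738e+15 Hz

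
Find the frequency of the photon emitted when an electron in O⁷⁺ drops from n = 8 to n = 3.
2.0105e+16 Hz

First, find the transition energy:
E_8 = -13.6057 × 8² / 8² = -13.605700 eV
E_3 = -13.6057 × 8² / 3² = -96.751644 eV
|ΔE| = |E_3 - E_8| = 83.145944 eV

Convert to Joules: E = 83.145944 eV × (1.602177 × 10⁻¹⁹ J/eV) = 1.332145e-17 J

Using E = hf:
f = E/h = 1.332145e-17 J / (6.62607 × 10⁻³⁴ J·s)
f = 2.0105e+16 Hz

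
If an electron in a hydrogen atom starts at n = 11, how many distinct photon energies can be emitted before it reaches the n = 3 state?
36

The electron can occupy levels n = 3, 4, ..., 11 during de-excitation — that is m = 11 - 3 + 1 = 9 distinct levels.

The number of distinct spectral lines equals the number of ways to choose 2 of these m levels (each pair gives one possible emission transition):

Number of lines = m(m-1)/2 = 9×8/2 = 36

These correspond to all possible transitions between the 9 levels:
11 → 10, 11 → 9, 11 → 8, 11 → 7, 11 → 6, 11 → 5, 11 → 4, 11 → 3...

Each transition produces a photon with a unique energy (and thus wavelength). This count does not depend on Z.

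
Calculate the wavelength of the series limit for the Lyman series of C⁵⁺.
2.5313 nm

The series limit corresponds to the transition from n = ∞ to n = 1.
This is the highest energy (shortest wavelength) transition in the Lyman series.

E_∞ = 0 eV
E_1 = -13.6057 × 6² / 1² = -489.805200 eV

Energy at series limit:
ΔE = E_∞ - E_1 = 0 - (-489.805200) = 489.805200 eV
λ = hc/E = 1239.84 eV·nm / 489.805200 eV = 2.5313 nm

This energy equals the ionization energy from the n = 1 state of C⁵⁺.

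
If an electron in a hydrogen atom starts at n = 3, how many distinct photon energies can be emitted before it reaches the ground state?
3

The electron can occupy levels n = 1, 2, ..., 3 during de-excitation — that is m = 3 - 1 + 1 = 3 distinct levels.

The number of distinct spectral lines equals the number of ways to choose 2 of these m levels (each pair gives one possible emission transition):

Number of lines = m(m-1)/2 = 3×2/2 = 3

These correspond to all possible transitions between the 3 levels:
3 → 2, 3 → 1, 2 → 1

Each transition produces a photon with a unique energy (and thus wavelength). This count does not depend on Z.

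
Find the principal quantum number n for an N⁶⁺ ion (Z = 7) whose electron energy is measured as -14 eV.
n = 7

The exact energy levels follow E_n = -13.6057 Z² / n² eV with Z = 7.

The measured value (-14 eV) is reported to only 2 significant figures, so we must test candidate n values and see which one matches to that precision.

Candidate energies:
  n = 5:  E = -13.6057 × 7² / 5² = -26.66717 eV
  n = 6:  E = -13.6057 × 7² / 6² = -18.51887 eV
  n = 7:  E = -13.6057 × 7² / 7² = -13.60570 eV  ← matches
  n = 8:  E = -13.6057 × 7² / 8² = -10.41686 eV
  n = 9:  E = -13.6057 × 7² / 9² = -8.23061 eV

Checking against the measurement of -14 eV (2 sig figs), only n = 7 agrees:
E_7 = -13.60570 eV, which rounds to -14 eV ✓

Therefore n = 7.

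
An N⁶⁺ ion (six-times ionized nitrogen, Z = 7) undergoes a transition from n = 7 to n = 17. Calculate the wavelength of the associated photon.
109.732 nm

First, find the transition energy using E_n = -13.6057 Z² / n² eV:
E_7 = -13.6057 × 7² / 7² = -13.605700 eV
E_17 = -13.6057 × 7² / 17² = -2.306849 eV

Photon energy: |ΔE| = |E_17 - E_7| = 11.298851 eV

Convert to wavelength using E = hc/λ with hc = 1239.84 eV·nm:
λ = hc/E = 1239.84 eV·nm / 11.298851 eV
λ = 109.732 nm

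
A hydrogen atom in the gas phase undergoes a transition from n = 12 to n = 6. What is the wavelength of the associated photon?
4374.073 nm

First, find the transition energy using E_n = -13.6057 / n² eV:
E_12 = -13.6057 / 12² = -0.094484028 eV
E_6 = -13.6057 / 6² = -0.377936111 eV

Photon energy: |ΔE| = |E_6 - E_12| = 0.283452083 eV

Convert to wavelength using E = hc/λ with hc = 1239.84 eV·nm:
λ = hc/E = 1239.84 eV·nm / 0.283452083 eV
λ = 4374.073 nm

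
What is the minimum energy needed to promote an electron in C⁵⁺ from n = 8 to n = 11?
3.60523 eV

The energy levels of a hydrogen-like atom are E_n = -13.6057 Z² eV / n².

Energy at n = 8: E_8 = -13.6057 × 6² / 8² = -7.65320625 eV
Energy at n = 11: E_11 = -13.6057 × 6² / 11² = -4.04797686 eV

The excitation energy is the difference:
ΔE = E_11 - E_8
ΔE = -4.04797686 - (-7.65320625)
ΔE = 3.60523 eV

Since this is positive, energy must be absorbed (photon absorption).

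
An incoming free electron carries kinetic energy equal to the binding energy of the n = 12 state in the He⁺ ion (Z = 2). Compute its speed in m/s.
3.6462e+05 m/s (or 0.122% of c)

The binding energy at n = 12 for He⁺ is:
E_12 = -13.6057 × 2²/12² = -0.37793611 eV
|E_12| = 0.37793611 eV

Convert to Joules:
KE = 0.37793611 eV × (1.602177 × 10⁻¹⁹ J/eV) = 6.055205e-20 J

Using KE = ½mv²:
v = √(2·KE/m_e)
v = √(2 × 6.055205e-20 J / 9.10938 × 10⁻³¹ kg)
v = 3.6462e+05 m/s

This is approximately 0.122% the speed of light.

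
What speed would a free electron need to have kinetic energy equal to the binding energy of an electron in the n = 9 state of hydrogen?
2.4308e+05 m/s (or 0.08108% of c)

The binding energy at n = 9 for hydrogen is:
E_9 = -13.6057/9² = -0.16797160 eV
|E_9| = 0.16797160 eV

Convert to Joules:
KE = 0.16797160 eV × (1.602177 × 10⁻¹⁹ J/eV) = 2.691202e-20 J

Using KE = ½mv²:
v = √(2·KE/m_e)
v = √(2 × 2.691202e-20 J / 9.10938 × 10⁻³¹ kg)
v = 2.4308e+05 m/s

This is approximately 0.08108% the speed of light.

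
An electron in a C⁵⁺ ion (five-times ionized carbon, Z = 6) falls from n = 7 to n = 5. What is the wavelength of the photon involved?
129.20136 nm

First, find the transition energy using E_n = -13.6057 Z² / n² eV:
E_7 = -13.6057 × 6² / 7² = -9.996024490 eV
E_5 = -13.6057 × 6² / 5² = -19.592208000 eV

Photon energy: |ΔE| = |E_5 - E_7| = 9.596183510 eV

Convert to wavelength using E = hc/λ with hc = 1239.84 eV·nm:
λ = hc/E = 1239.84 eV·nm / 9.596183510 eV
λ = 129.20136 nm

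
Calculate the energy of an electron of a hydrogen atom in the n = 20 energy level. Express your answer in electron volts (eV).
-0.03 eV

The energy levels of a hydrogen-like atom are given by:
E_n = -13.6057 eV / n²

For n = 20:
E_20 = -13.6057 eV / 20²
E_20 = -13.6057 eV / 400
E_20 = -0.03 eV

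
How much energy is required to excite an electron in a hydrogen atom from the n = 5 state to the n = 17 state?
0.4971 eV

The energy levels of a hydrogen-like atom are E_n = -13.6057 eV / n².

Energy at n = 5: E_5 = -13.6057 / 5² = -0.5442280 eV
Energy at n = 17: E_17 = -13.6057 / 17² = -0.0470785 eV

The excitation energy is the difference:
ΔE = E_17 - E_5
ΔE = -0.0470785 - (-0.5442280)
ΔE = 0.4971 eV

Since this is positive, energy must be absorbed (photon absorption).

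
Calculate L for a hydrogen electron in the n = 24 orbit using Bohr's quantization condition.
2.5310e-33 J·s (or 24ℏ)

In the Bohr model, angular momentum is quantized:
L = nℏ

where ℏ = h/(2π) = 1.054572e-34 J·s

For n = 24:
L = 24 × 1.054572e-34 J·s
L = 2.5310e-33 J·s

This can also be written as L = 24ℏ.
The angular momentum is an integer multiple of the reduced Planck constant.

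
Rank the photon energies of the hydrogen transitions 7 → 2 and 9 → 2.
9 → 2

Calculate the energy for each transition:

Transition 7 → 2:
ΔE₁ = |E_2 - E_7| = |-13.6057/2² - (-13.6057/7²)|
ΔE₁ = |-3.40142500000 - (-0.27766734694)| = 3.12375765 eV

Transition 9 → 2:
ΔE₂ = |E_2 - E_9| = |-13.6057/2² - (-13.6057/9²)|
ΔE₂ = |-3.40142500000 - (-0.16797160494)| = 3.23345340 eV

Since 3.23345340 eV > 3.12375765 eV, the transition 9 → 2 emits the more energetic photon.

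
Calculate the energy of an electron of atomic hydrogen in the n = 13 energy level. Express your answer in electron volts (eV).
-0.080507 eV

The energy levels of a hydrogen-like atom are given by:
E_n = -13.6057 eV / n²

For n = 13:
E_13 = -13.6057 eV / 13²
E_13 = -13.6057 eV / 169
E_13 = -0.080507 eV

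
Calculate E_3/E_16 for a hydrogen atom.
28.4444

Using E_n = -13.6057 Z² / n² eV with Z = 1:

E_3 = -13.6057 / 3² = -13.6057 / 9 = -1.5117444444 eV
E_16 = -13.6057 / 16² = -13.6057 / 256 = -0.0531472656 eV

The ratio is:
E_3/E_16 = (-1.5117444444) / (-0.0531472656)
E_3/E_16 = (-13.6057/9) / (-13.6057/256)
E_3/E_16 = 256/9
E_3/E_16 = 28.4444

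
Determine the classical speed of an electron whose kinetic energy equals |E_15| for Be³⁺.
5.83e+05 m/s (or 0.1946% of c)

The binding energy at n = 15 for Be³⁺ is:
E_15 = -13.6057 × 4²/15² = -0.967516 eV
|E_15| = 0.967516 eV

Convert to Joules:
KE = 0.967516 eV × (1.602177 × 10⁻¹⁹ J/eV) = 1.5501e-19 J

Using KE = ½mv²:
v = √(2·KE/m_e)
v = √(2 × 1.5501e-19 J / 9.10938 × 10⁻³¹ kg)
v = 5.83e+05 m/s

This is approximately 0.1946% the speed of light.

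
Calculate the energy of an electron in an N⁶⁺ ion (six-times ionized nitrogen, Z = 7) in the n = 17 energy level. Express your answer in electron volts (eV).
-2.3068 eV

The energy levels of a hydrogen-like atom are given by:
E_n = -13.6057 Z² / n² eV  (with Z = 7 for N⁶⁺)

For n = 17:
E_17 = -13.6057 × 7² / 17²
E_17 = -13.6057 × 49 / 289
E_17 = -2.3068 eV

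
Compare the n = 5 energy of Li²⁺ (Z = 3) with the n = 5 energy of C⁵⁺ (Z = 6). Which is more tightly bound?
C⁵⁺ at n = 5 (E = -19.592208 eV)

Using E_n = -13.6057 Z² / n² eV:

Li²⁺ (Z = 3) at n = 5:
E = -13.6057 × 3² / 5² = -13.6057 × 9 / 25 = -4.898052000 eV

C⁵⁺ (Z = 6) at n = 5:
E = -13.6057 × 6² / 5² = -13.6057 × 36 / 25 = -19.592208000 eV

Since -19.592208000 eV < -4.898052000 eV,
C⁵⁺ at n = 5 is more tightly bound (requires more energy to ionize).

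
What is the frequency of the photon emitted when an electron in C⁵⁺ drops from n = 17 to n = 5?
4.3276e+15 Hz

First, find the transition energy:
E_17 = -13.6057 × 6² / 17² = -1.69482768 eV
E_5 = -13.6057 × 6² / 5² = -19.59220800 eV
|ΔE| = |E_5 - E_17| = 17.89738032 eV

Convert to Joules: E = 17.89738032 eV × (1.602177 × 10⁻¹⁹ J/eV) = 2.867477e-18 J

Using E = hf:
f = E/h = 2.867477e-18 J / (6.62607 × 10⁻³⁴ J·s)
f = 4.3276e+15 Hz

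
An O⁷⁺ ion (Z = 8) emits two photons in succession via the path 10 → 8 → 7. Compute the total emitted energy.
9.063062 eV

The energy levels of O⁷⁺ are E_n = -13.6057 × 8² / n² eV.

First transition (10 → 8):
ΔE₁ = |E_8 - E_10|
ΔE₁ = |-13.605700000000 - (-8.707648000000)| = 4.898052000 eV

Second transition (8 → 7):
ΔE₂ = |E_7 - E_8|
ΔE₂ = |-17.770710204082 - (-13.605700000000)| = 4.165010204 eV

Total energy released:
E_total = ΔE₁ + ΔE₂ = 4.898052000 + 4.165010204 = 9.063062 eV

Note: This equals the direct transition 10 → 7: 9.063062 eV ✓
Energy is conserved regardless of the path taken.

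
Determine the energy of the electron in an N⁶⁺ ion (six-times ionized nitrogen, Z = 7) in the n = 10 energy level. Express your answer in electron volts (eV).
-6.67 eV

The energy levels of a hydrogen-like atom are given by:
E_n = -13.6057 Z² / n² eV  (with Z = 7 for N⁶⁺)

For n = 10:
E_10 = -13.6057 × 7² / 10²
E_10 = -13.6057 × 49 / 100
E_10 = -6.67 eV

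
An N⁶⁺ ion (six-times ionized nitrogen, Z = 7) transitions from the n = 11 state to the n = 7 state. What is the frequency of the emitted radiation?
1.958e+15 Hz

First, find the transition energy:
E_11 = -13.6057 × 7² / 11² = -5.509746 eV
E_7 = -13.6057 × 7² / 7² = -13.605700 eV
|ΔE| = |E_7 - E_11| = 8.095954 eV

Convert to Joules: E = 8.095954 eV × (1.602177 × 10⁻¹⁹ J/eV) = 1.29712e-18 J

Using E = hf:
f = E/h = 1.29712e-18 J / (6.62607 × 10⁻³⁴ J·s)
f = 1.958e+15 Hz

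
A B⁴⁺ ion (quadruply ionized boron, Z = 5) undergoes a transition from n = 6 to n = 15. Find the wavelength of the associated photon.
156.22 nm

First, find the transition energy using E_n = -13.6057 Z² / n² eV:
E_6 = -13.6057 × 5² / 6² = -9.448403 eV
E_15 = -13.6057 × 5² / 15² = -1.511744 eV

Photon energy: |ΔE| = |E_15 - E_6| = 7.936659 eV

Convert to wavelength using E = hc/λ with hc = 1239.84 eV·nm:
λ = hc/E = 1239.84 eV·nm / 7.936659 eV
λ = 156.22 nm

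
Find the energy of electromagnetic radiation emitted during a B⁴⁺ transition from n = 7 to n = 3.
30.85 eV

The energy levels are E_n = -13.6057 Z² eV / n².

Energy at n = 7: E_7 = -13.6057 × 5² / 7² = -6.94168 eV
Energy at n = 3: E_3 = -13.6057 × 5² / 3² = -37.79361 eV

For emission (electron falling to lower state), the photon energy is:
E_photon = E_7 - E_3 = |-6.94168 - (-37.79361)|
E_photon = 30.85 eV

This energy is carried away by the emitted photon.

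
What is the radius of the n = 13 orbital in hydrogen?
8.9431 nm (or 89.4309 Å)

The Bohr radius formula is:
r_n = n² a₀ / Z

where a₀ = 0.0529177 nm is the Bohr radius.

For H (Z = 1) at n = 13:
r_13 = 13² × 0.0529177 nm / 1
r_13 = 169 × 0.0529177 nm / 1
r_13 = 8.94309 nm / 1
r_13 = 8.9431 nm

The electron orbits at approximately 8.9431 nm from the nucleus.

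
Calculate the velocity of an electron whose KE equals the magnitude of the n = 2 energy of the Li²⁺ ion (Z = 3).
3.282e+06 m/s (or 1.0946% of c)

The binding energy at n = 2 for Li²⁺ is:
E_2 = -13.6057 × 3²/2² = -30.612825 eV
|E_2| = 30.612825 eV

Convert to Joules:
KE = 30.612825 eV × (1.602177 × 10⁻¹⁹ J/eV) = 4.90472e-18 J

Using KE = ½mv²:
v = √(2·KE/m_e)
v = √(2 × 4.90472e-18 J / 9.10938 × 10⁻³¹ kg)
v = 3.282e+06 m/s

This is approximately 1.0946% the speed of light.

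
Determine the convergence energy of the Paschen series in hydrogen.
1.51174 eV

The series limit corresponds to the transition from n = ∞ to n = 3.
This is the highest energy (shortest wavelength) transition in the Paschen series.

E_∞ = 0 eV
E_3 = -13.6057 / 3² = -1.51174 eV

Energy at series limit:
ΔE = E_∞ - E_3 = 0 - (-1.51174) = 1.51174 eV

This energy equals the ionization energy from the n = 3 state of hydrogen.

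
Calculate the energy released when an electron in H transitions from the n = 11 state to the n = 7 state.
0.1652 eV

The energy levels are E_n = -13.6057 eV / n².

Energy at n = 11: E_11 = -13.6057 / 11² = -0.1124438 eV
Energy at n = 7: E_7 = -13.6057 / 7² = -0.2776673 eV

For emission (electron falling to lower state), the photon energy is:
E_photon = E_11 - E_7 = |-0.1124438 - (-0.2776673)|
E_photon = 0.1652 eV

This energy is carried away by the emitted photon.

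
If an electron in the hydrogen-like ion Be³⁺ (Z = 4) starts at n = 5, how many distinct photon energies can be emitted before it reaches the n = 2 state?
6

The electron can occupy levels n = 2, 3, ..., 5 during de-excitation — that is m = 5 - 2 + 1 = 4 distinct levels.

The number of distinct spectral lines equals the number of ways to choose 2 of these m levels (each pair gives one possible emission transition):

Number of lines = m(m-1)/2 = 4×3/2 = 6

These correspond to all possible transitions between the 4 levels:
5 → 4, 5 → 3, 5 → 2, 4 → 3, 4 → 2, 3 → 2

Each transition produces a photon with a unique energy (and thus wavelength). This count does not depend on Z.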